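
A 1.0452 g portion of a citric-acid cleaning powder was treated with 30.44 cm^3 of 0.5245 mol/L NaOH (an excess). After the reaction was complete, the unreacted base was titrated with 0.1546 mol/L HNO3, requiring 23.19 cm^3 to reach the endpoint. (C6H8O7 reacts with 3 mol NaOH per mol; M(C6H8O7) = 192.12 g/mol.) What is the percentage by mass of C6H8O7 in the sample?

Total n(NaOH) added = 0.5245 x 0.03044 = 0.01597 mol.
n(HNO3) used = 0.1546 x 0.02319 = 0.003585 mol, which equals the excess n(NaOH).
So n(NaOH) consumed by the sample = 0.01597 - 0.003585 = 0.01238 mol.
n(C6H8O7) = 0.01238 / 3 = 0.004127 mol.
mass C6H8O7 = 0.004127 x 192.12 = 0.7929 g, so %C6H8O7 = 0.7929/1.0452 x 100 = 75.9%.

75.9%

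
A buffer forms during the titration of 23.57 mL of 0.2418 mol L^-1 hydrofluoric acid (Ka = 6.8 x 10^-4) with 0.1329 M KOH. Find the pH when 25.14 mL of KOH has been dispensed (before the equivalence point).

Initial n(HF) = 0.2418 x 0.02357 = 0.005699 mol.
n(KOH) added = 0.1329 x 0.02514 = 0.003341 mol, converting that many moles of HF to F-.
Remaining n(HF) = 0.002358 mol; n(F-) = 0.003341 mol.
By Henderson-Hasselbalch, pH = pKa + log([A^-]/[HA]) = 3.17 + log(0.003341/0.002358) = 3.17 + (+0.15) = 3.32.

3.32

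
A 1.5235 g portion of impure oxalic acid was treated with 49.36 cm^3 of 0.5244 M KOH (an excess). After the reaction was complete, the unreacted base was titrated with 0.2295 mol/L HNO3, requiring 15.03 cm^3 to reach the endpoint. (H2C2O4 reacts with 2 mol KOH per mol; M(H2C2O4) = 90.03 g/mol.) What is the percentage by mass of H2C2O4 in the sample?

66.3%

Total n(KOH) added = 0.5244 x 0.04936 = 0.02588 mol.
n(HNO3) used = 0.2295 x 0.01503 = 0.003449 mol, which equals the excess n(KOH).
So n(KOH) consumed by the sample = 0.02588 - 0.003449 = 0.02243 mol.
n(H2C2O4) = 0.02243 / 2 = 0.01122 mol.
mass H2C2O4 = 0.01122 x 90.03 = 1.010 g, so %H2C2O4 = 1.010/1.5235 x 100 = 66.3%.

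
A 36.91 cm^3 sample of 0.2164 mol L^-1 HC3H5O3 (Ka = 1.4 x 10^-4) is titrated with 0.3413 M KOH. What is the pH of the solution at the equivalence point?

n(HC3H5O3) = 0.2164 x 0.03691 = 0.007987 mol; V(KOH) at equivalence = 0.007987/0.3413 = 0.02340 L.
At equivalence all the acid is converted to C3H5O3-; total volume = 0.03691 + 0.02340 = 0.06031 L, so [C3H5O3-] = 0.007987/0.06031 = 0.1324 M.
Kb = Kw/Ka = 1.0e-14 / 1.4 x 10^-4 = 7.14e-11.
[OH^-] = sqrt(Kb x [C3H5O3-]) = sqrt(7.14e-11 x 0.1324) = 3.08e-6 M.
pOH = 5.51, so pH = 14.00 - 5.51 = 8.49.

8.49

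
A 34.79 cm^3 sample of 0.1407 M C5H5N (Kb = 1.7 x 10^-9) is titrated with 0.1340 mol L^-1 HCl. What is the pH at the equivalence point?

3.20

n(C5H5N) = 0.1407 x 0.03479 = 0.004895 mol; V(HCl) at equivalence = 0.004895/0.1340 = 0.03653 L.
At equivalence the base is fully converted to C5H5NH+; total volume = 0.07132 L, so [C5H5NH+] = 0.004895/0.07132 = 0.06863 M.
Ka(C5H5NH+) = Kw/Kb = 1.0e-14 / 1.7 x 10^-9 = 5.88e-6.
[H^+] = sqrt(Ka x [C5H5NH+]) = sqrt(5.88e-6 x 0.06863) = 0.000635 M.
pH = -log(0.000635) = 3.20.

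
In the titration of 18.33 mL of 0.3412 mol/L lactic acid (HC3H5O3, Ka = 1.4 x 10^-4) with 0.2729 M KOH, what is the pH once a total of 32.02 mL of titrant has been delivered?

n(acid) = 0.3412 x 0.01833 = 0.006254 mol; n(KOH) added = 0.2729 x 0.03202 = 0.008738 mol.
Base is in excess by 0.008738 - 0.006254 = 0.002484 mol in a total volume of 0.05035 L.
[OH^-] = 0.002484/0.05035 = 0.04934 M, so pOH = 1.31 and pH = 14.00 - 1.31 = 12.69.

12.69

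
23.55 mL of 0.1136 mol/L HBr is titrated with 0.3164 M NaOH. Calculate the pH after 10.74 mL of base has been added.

n(acid) = 0.1136 x 0.02355 = 0.002675 mol; n(NaOH) added = 0.3164 x 0.01074 = 0.003398 mol.
Base is in excess by 0.003398 - 0.002675 = 0.0007229 mol in a total volume of 0.03429 L.
[OH^-] = 0.0007229/0.03429 = 0.02108 M, so pOH = 1.68 and pH = 14.00 - 1.68 = 12.32.

12.32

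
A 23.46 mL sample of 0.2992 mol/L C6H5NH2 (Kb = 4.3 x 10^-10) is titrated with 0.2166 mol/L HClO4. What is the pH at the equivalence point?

n(C6H5NH2) = 0.2992 x 0.02346 = 0.007019 mol; V(HClO4) at equivalence = 0.007019/0.2166 = 0.03241 L.
At equivalence the base is fully converted to C6H5NH3+; total volume = 0.05587 L, so [C6H5NH3+] = 0.007019/0.05587 = 0.1256 M.
Ka(C6H5NH3+) = Kw/Kb = 1.0e-14 / 4.3 x 10^-10 = 2.33e-5.
[H^+] = sqrt(Ka x [C6H5NH3+]) = sqrt(2.33e-5 x 0.1256) = 0.00171 M.
pH = -log(0.00171) = 2.77.

2.77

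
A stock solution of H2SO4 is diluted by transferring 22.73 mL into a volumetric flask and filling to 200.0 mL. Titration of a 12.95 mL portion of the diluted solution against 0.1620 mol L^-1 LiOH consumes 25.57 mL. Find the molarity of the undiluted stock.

n(LiOH) = 0.1620 x 0.02557 = 0.004142 mol.
n(H2SO4) in the aliquot = 0.004142 x 1/2 = 0.002071 mol.
[diluted H2SO4] = 0.002071 / 0.01295 = 0.1599 M.
Dilution factor = 200.0/22.73 = 8.799, so [stock] = 0.1599 x 8.799 = 1.41 M.

1.41 M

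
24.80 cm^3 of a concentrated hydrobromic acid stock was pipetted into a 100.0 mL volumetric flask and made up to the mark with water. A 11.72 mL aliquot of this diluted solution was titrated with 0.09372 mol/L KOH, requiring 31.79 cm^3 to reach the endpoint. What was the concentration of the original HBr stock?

n(KOH) = 0.09372 x 0.03179 = 0.002979 mol.
n(HBr) in the aliquot = 0.002979 mol.
[diluted HBr] = 0.002979 / 0.01172 = 0.2542 M.
Dilution factor = 100.0/24.80 = 4.032, so [stock] = 0.2542 x 4.032 = 1.03 M.

1.03 M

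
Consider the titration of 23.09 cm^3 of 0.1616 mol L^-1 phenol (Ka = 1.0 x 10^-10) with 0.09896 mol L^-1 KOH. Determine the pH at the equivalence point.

n(C6H5OH) = 0.1616 x 0.02309 = 0.003731 mol; V(KOH) at equivalence = 0.003731/0.09896 = 0.03771 L.
At equivalence all the acid is converted to C6H5O-; total volume = 0.02309 + 0.03771 = 0.06080 L, so [C6H5O-] = 0.003731/0.06080 = 0.06138 M.
Kb = Kw/Ka = 1.0e-14 / 1.0 x 10^-10 = 0.000100.
[OH^-] = sqrt(Kb x [C6H5O-]) = sqrt(0.000100 x 0.06138) = 0.00248 M.
pOH = 2.61, so pH = 14.00 - 2.61 = 11.39.

11.39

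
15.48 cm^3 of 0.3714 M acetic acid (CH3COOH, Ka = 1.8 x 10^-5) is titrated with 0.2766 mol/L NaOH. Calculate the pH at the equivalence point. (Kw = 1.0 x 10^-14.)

8.97

n(CH3COOH) = 0.3714 x 0.01548 = 0.005749 mol; V(NaOH) at equivalence = 0.005749/0.2766 = 0.02079 L.
At equivalence all the acid is converted to CH3COO-; total volume = 0.01548 + 0.02079 = 0.03627 L, so [CH3COO-] = 0.005749/0.03627 = 0.1585 M.
Kb = Kw/Ka = 1.0e-14 / 1.8 x 10^-5 = 5.56e-10.
[OH^-] = sqrt(Kb x [CH3COO-]) = sqrt(5.56e-10 x 0.1585) = 9.38e-6 M.
pOH = 5.03, so pH = 14.00 - 5.03 = 8.97.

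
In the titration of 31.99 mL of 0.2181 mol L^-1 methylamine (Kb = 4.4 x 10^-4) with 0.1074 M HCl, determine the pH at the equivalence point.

n(CH3NH2) = 0.2181 x 0.03199 = 0.006977 mol; V(HCl) at equivalence = 0.006977/0.1074 = 0.06496 L.
At equivalence the base is fully converted to CH3NH3+; total volume = 0.09695 L, so [CH3NH3+] = 0.006977/0.09695 = 0.07196 M.
Ka(CH3NH3+) = Kw/Kb = 1.0e-14 / 4.4 x 10^-4 = 2.27e-11.
[H^+] = sqrt(Ka x [CH3NH3+]) = sqrt(2.27e-11 x 0.07196) = 1.28e-6 M.
pH = -log(1.28e-6) = 5.89.

5.89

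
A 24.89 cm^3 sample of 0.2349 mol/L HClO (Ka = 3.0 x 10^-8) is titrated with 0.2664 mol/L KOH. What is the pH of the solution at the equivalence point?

n(HClO) = 0.2349 x 0.02489 = 0.005847 mol; V(KOH) at equivalence = 0.005847/0.2664 = 0.02195 L.
At equivalence all the acid is converted to ClO-; total volume = 0.02489 + 0.02195 = 0.04684 L, so [ClO-] = 0.005847/0.04684 = 0.1248 M.
Kb = Kw/Ka = 1.0e-14 / 3.0 x 10^-8 = 3.33e-7.
[OH^-] = sqrt(Kb x [ClO-]) = sqrt(3.33e-7 x 0.1248) = 0.000204 M.
pOH = 3.69, so pH = 14.00 - 3.69 = 10.31.

10.31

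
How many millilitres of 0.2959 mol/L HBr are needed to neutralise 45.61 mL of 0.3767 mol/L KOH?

58.1 mL

n(KOH) = 0.3767 mol/L x 0.04561 L = 0.01718 mol.
At equivalence n(HBr) = n(KOH) = 0.01718 mol.
V(HBr) = 0.01718 / 0.2959 = 0.05806 L = 58.1 mL.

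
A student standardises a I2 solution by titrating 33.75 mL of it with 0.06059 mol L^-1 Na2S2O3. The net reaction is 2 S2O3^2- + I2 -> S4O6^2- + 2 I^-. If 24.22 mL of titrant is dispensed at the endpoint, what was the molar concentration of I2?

0.0217 M

n(Na2S2O3) = 0.06059 x 0.02422 = 0.001467 mol.
From the balanced equation, 2 mol Na2S2O3 reacts with 1 mol I2, so n(I2) = 0.001467 x 1/2 = 0.0007337 mol.
[I2] = 0.0007337 / 0.03375 L = 0.0217 M.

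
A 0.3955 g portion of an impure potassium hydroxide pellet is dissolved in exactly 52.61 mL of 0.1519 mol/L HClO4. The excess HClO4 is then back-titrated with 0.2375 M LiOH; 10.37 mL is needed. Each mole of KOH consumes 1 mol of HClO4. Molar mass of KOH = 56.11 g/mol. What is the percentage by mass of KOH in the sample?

Total n(HClO4) added = 0.1519 x 0.05261 = 0.007991 mol.
n(LiOH) used = 0.2375 x 0.01037 = 0.002463 mol, which equals the excess n(HClO4).
So n(HClO4) consumed by the sample = 0.007991 - 0.002463 = 0.005529 mol.
n(KOH) = 0.005529 / 1 = 0.005529 mol.
mass KOH = 0.005529 x 56.11 = 0.3102 g, so %KOH = 0.3102/0.3955 x 100 = 78.4%.

78.4%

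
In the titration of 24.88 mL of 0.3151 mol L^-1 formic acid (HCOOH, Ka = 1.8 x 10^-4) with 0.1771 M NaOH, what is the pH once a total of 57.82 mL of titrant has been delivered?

12.46

n(acid) = 0.3151 x 0.02488 = 0.007840 mol; n(NaOH) added = 0.1771 x 0.05782 = 0.01024 mol.
Base is in excess by 0.01024 - 0.007840 = 0.002400 mol in a total volume of 0.08270 L.
[OH^-] = 0.002400/0.08270 = 0.02902 M, so pOH = 1.54 and pH = 14.00 - 1.54 = 12.46.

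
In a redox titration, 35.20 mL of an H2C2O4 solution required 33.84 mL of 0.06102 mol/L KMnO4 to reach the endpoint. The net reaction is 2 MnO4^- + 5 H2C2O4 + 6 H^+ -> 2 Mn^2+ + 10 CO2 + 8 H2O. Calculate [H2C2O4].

0.147 M

n(KMnO4) = 0.06102 x 0.03384 = 0.002065 mol.
From the balanced equation, 2 mol KMnO4 reacts with 5 mol H2C2O4, so n(H2C2O4) = 0.002065 x 5/2 = 0.005162 mol.
[H2C2O4] = 0.005162 / 0.03520 L = 0.147 M.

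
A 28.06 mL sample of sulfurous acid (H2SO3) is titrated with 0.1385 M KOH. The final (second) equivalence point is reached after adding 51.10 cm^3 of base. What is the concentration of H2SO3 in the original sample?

0.126 M

n(KOH) = 0.1385 x 0.05110 = 0.007077 mol.
At the final (second) equivalence point, 2 mol OH^- react per mol H2SO3, so n(H2SO3) = 0.007077 / 2 = 0.003539 mol.
[H2SO3] = 0.003539 / 0.02806 L = 0.126 M.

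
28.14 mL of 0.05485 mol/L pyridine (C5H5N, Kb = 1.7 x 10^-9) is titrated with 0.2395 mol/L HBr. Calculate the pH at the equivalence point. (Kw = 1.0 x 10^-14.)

n(C5H5N) = 0.05485 x 0.02814 = 0.001543 mol; V(HBr) at equivalence = 0.001543/0.2395 = 0.006445 L.
At equivalence the base is fully converted to C5H5NH+; total volume = 0.03458 L, so [C5H5NH+] = 0.001543/0.03458 = 0.04463 M.
Ka(C5H5NH+) = Kw/Kb = 1.0e-14 / 1.7 x 10^-9 = 5.88e-6.
[H^+] = sqrt(Ka x [C5H5NH+]) = sqrt(5.88e-6 x 0.04463) = 0.000512 M.
pH = -log(0.000512) = 3.29.

3.29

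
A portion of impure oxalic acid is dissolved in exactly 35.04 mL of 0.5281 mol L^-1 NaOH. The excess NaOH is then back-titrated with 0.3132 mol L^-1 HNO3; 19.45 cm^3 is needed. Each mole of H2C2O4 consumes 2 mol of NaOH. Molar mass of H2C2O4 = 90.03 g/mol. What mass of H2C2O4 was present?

0.559 g

Total n(NaOH) added = 0.5281 x 0.03504 = 0.01850 mol.
n(HNO3) used = 0.3132 x 0.01945 = 0.006092 mol, which equals the excess n(NaOH).
So n(NaOH) consumed by the sample = 0.01850 - 0.006092 = 0.01241 mol.
n(H2C2O4) = 0.01241 / 2 = 0.006206 mol.
mass = 0.006206 mol x 90.03 g/mol = 0.559 g.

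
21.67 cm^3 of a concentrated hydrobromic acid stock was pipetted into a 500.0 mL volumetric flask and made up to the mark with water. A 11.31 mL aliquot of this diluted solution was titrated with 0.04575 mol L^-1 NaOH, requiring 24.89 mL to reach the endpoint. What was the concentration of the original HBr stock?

n(NaOH) = 0.04575 x 0.02489 = 0.001139 mol.
n(HBr) in the aliquot = 0.001139 mol.
[diluted HBr] = 0.001139 / 0.01131 = 0.1007 M.
Dilution factor = 500.0/21.67 = 23.07, so [stock] = 0.1007 x 23.07 = 2.32 M.

2.32 M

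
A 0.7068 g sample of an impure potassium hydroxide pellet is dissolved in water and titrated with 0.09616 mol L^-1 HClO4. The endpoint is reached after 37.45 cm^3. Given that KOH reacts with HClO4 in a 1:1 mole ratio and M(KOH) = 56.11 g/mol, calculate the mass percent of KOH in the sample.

n(HClO4) = 0.09616 x 0.03745 = 0.003601 mol.
n(KOH) = 0.003601 / 1 = 0.003601 mol.
mass of KOH = 0.003601 x 56.11 = 0.2021 g.
% purity = 0.2021 / 0.7068 x 100 = 28.6%.

28.6%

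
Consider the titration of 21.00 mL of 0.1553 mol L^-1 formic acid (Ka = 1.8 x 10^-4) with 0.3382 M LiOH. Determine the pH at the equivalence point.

n(HCOOH) = 0.1553 x 0.02100 = 0.003261 mol; V(LiOH) at equivalence = 0.003261/0.3382 = 0.009643 L.
At equivalence all the acid is converted to HCOO-; total volume = 0.02100 + 0.009643 = 0.03064 L, so [HCOO-] = 0.003261/0.03064 = 0.1064 M.
Kb = Kw/Ka = 1.0e-14 / 1.8 x 10^-4 = 5.56e-11.
[OH^-] = sqrt(Kb x [HCOO-]) = sqrt(5.56e-11 x 0.1064) = 2.43e-6 M.
pOH = 5.61, so pH = 14.00 - 5.61 = 8.39.

8.39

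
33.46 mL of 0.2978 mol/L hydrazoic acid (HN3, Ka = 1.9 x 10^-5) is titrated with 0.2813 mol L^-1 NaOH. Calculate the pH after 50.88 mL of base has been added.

n(acid) = 0.2978 x 0.03346 = 0.009964 mol; n(NaOH) added = 0.2813 x 0.05088 = 0.01431 mol.
Base is in excess by 0.01431 - 0.009964 = 0.004348 mol in a total volume of 0.08434 L.
[OH^-] = 0.004348/0.08434 = 0.05156 M, so pOH = 1.29 and pH = 14.00 - 1.29 = 12.71.

12.71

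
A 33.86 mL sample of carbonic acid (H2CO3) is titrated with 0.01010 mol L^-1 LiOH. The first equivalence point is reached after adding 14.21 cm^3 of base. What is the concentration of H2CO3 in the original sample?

n(LiOH) = 0.01010 x 0.01421 = 0.0001435 mol.
At the first equivalence point, 1 mol OH^- react per mol H2CO3, so n(H2CO3) = 0.0001435 / 1 = 0.0001435 mol.
[H2CO3] = 0.0001435 / 0.03386 L = 0.00424 M.

0.00424 M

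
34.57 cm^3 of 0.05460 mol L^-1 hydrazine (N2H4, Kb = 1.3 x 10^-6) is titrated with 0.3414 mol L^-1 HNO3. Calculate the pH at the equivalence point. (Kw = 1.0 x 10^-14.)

n(N2H4) = 0.05460 x 0.03457 = 0.001888 mol; V(HNO3) at equivalence = 0.001888/0.3414 = 0.005529 L.
At equivalence the base is fully converted to N2H5+; total volume = 0.04010 L, so [N2H5+] = 0.001888/0.04010 = 0.04707 M.
Ka(N2H5+) = Kw/Kb = 1.0e-14 / 1.3 x 10^-6 = 7.69e-9.
[H^+] = sqrt(Ka x [N2H5+]) = sqrt(7.69e-9 x 0.04707) = 1.90e-5 M.
pH = -log(1.90e-5) = 4.72.

4.72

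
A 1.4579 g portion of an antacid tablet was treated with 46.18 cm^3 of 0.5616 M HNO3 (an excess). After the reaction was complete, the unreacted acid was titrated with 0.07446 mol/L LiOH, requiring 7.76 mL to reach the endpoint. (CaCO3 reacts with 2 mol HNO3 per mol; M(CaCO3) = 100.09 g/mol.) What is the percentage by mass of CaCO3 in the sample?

Total n(HNO3) added = 0.5616 x 0.04618 = 0.02593 mol.
n(LiOH) used = 0.07446 x 0.007760 = 0.0005778 mol, which equals the excess n(HNO3).
So n(HNO3) consumed by the sample = 0.02593 - 0.0005778 = 0.02536 mol.
n(CaCO3) = 0.02536 / 2 = 0.01268 mol.
mass CaCO3 = 0.01268 x 100.09 = 1.269 g, so %CaCO3 = 1.269/1.4579 x 100 = 87.0%.

87.0%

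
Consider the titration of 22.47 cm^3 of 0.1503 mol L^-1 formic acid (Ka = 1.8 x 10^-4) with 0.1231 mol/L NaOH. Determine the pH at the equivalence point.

n(HCOOH) = 0.1503 x 0.02247 = 0.003377 mol; V(NaOH) at equivalence = 0.003377/0.1231 = 0.02743 L.
At equivalence all the acid is converted to HCOO-; total volume = 0.02247 + 0.02743 = 0.04990 L, so [HCOO-] = 0.003377/0.04990 = 0.06767 M.
Kb = Kw/Ka = 1.0e-14 / 1.8 x 10^-4 = 5.56e-11.
[OH^-] = sqrt(Kb x [HCOO-]) = sqrt(5.56e-11 x 0.06767) = 1.94e-6 M.
pOH = 5.71, so pH = 14.00 - 5.71 = 8.29.

8.29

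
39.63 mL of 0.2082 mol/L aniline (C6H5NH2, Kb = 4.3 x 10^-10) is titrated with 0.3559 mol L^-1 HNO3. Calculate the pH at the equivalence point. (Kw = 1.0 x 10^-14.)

2.76

n(C6H5NH2) = 0.2082 x 0.03963 = 0.008251 mol; V(HNO3) at equivalence = 0.008251/0.3559 = 0.02318 L.
At equivalence the base is fully converted to C6H5NH3+; total volume = 0.06281 L, so [C6H5NH3+] = 0.008251/0.06281 = 0.1314 M.
Ka(C6H5NH3+) = Kw/Kb = 1.0e-14 / 4.3 x 10^-10 = 2.33e-5.
[H^+] = sqrt(Ka x [C6H5NH3+]) = sqrt(2.33e-5 x 0.1314) = 0.00175 M.
pH = -log(0.00175) = 2.76.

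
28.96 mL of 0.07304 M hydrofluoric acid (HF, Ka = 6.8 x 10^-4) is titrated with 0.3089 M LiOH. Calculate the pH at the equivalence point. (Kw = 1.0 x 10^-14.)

n(HF) = 0.07304 x 0.02896 = 0.002115 mol; V(LiOH) at equivalence = 0.002115/0.3089 = 0.006848 L.
At equivalence all the acid is converted to F-; total volume = 0.02896 + 0.006848 = 0.03581 L, so [F-] = 0.002115/0.03581 = 0.05907 M.
Kb = Kw/Ka = 1.0e-14 / 6.8 x 10^-4 = 1.47e-11.
[OH^-] = sqrt(Kb x [F-]) = sqrt(1.47e-11 x 0.05907) = 9.32e-7 M.
pOH = 6.03, so pH = 14.00 - 6.03 = 7.97.

7.97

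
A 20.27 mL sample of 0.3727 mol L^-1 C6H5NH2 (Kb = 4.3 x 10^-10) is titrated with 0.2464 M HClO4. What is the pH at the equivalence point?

n(C6H5NH2) = 0.3727 x 0.02027 = 0.007555 mol; V(HClO4) at equivalence = 0.007555/0.2464 = 0.03066 L.
At equivalence the base is fully converted to C6H5NH3+; total volume = 0.05093 L, so [C6H5NH3+] = 0.007555/0.05093 = 0.1483 M.
Ka(C6H5NH3+) = Kw/Kb = 1.0e-14 / 4.3 x 10^-10 = 2.33e-5.
[H^+] = sqrt(Ka x [C6H5NH3+]) = sqrt(2.33e-5 x 0.1483) = 0.00186 M.
pH = -log(0.00186) = 2.73.

2.73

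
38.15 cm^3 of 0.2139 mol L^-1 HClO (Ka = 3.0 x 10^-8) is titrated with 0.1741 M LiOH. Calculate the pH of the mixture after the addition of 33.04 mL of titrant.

7.90

Initial n(HClO) = 0.2139 x 0.03815 = 0.008160 mol.
n(LiOH) added = 0.1741 x 0.03304 = 0.005752 mol, converting that many moles of HClO to ClO-.
Remaining n(HClO) = 0.002408 mol; n(ClO-) = 0.005752 mol.
By Henderson-Hasselbalch, pH = pKa + log([A^-]/[HA]) = 7.52 + log(0.005752/0.002408) = 7.52 + (+0.38) = 7.90.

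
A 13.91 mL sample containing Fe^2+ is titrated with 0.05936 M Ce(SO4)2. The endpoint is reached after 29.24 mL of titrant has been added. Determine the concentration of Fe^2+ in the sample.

0.125 M

n(Ce(SO4)2) = 0.05936 x 0.02924 = 0.001736 mol.
From the balanced equation, 1 mol Ce(SO4)2 reacts with 1 mol Fe^2+, so n(Fe^2+) = 0.001736 x 1/1 = 0.001736 mol.
[Fe^2+] = 0.001736 / 0.01391 L = 0.125 M.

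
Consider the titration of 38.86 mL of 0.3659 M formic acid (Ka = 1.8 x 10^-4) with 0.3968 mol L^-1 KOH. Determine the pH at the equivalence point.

8.51

n(HCOOH) = 0.3659 x 0.03886 = 0.01422 mol; V(KOH) at equivalence = 0.01422/0.3968 = 0.03583 L.
At equivalence all the acid is converted to HCOO-; total volume = 0.03886 + 0.03583 = 0.07469 L, so [HCOO-] = 0.01422/0.07469 = 0.1904 M.
Kb = Kw/Ka = 1.0e-14 / 1.8 x 10^-4 = 5.56e-11.
[OH^-] = sqrt(Kb x [HCOO-]) = sqrt(5.56e-11 x 0.1904) = 3.25e-6 M.
pOH = 5.49, so pH = 14.00 - 5.49 = 8.51.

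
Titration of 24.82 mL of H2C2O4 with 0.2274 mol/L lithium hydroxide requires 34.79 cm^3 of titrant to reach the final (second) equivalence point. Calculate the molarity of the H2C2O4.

0.159 M

n(LiOH) = 0.2274 x 0.03479 = 0.007911 mol.
At the final (second) equivalence point, 2 mol OH^- react per mol H2C2O4, so n(H2C2O4) = 0.007911 / 2 = 0.003956 mol.
[H2C2O4] = 0.003956 / 0.02482 L = 0.159 M.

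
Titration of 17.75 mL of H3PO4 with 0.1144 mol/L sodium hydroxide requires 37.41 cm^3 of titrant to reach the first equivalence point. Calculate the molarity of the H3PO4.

n(NaOH) = 0.1144 x 0.03741 = 0.004280 mol.
At the first equivalence point, 1 mol OH^- react per mol H3PO4, so n(H3PO4) = 0.004280 / 1 = 0.004280 mol.
[H3PO4] = 0.004280 / 0.01775 L = 0.241 M.

0.241 M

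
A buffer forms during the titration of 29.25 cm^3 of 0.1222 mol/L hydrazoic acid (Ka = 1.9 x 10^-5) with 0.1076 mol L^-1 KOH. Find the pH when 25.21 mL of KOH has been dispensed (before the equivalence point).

Initial n(HN3) = 0.1222 x 0.02925 = 0.003574 mol.
n(KOH) added = 0.1076 x 0.02521 = 0.002713 mol, converting that many moles of HN3 to N3-.
Remaining n(HN3) = 0.0008618 mol; n(N3-) = 0.002713 mol.
By Henderson-Hasselbalch, pH = pKa + log([A^-]/[HA]) = 4.72 + log(0.002713/0.0008618) = 4.72 + (+0.50) = 5.22.

5.22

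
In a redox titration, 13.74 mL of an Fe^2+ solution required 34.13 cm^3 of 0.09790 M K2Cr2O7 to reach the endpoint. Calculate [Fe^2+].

1.46 M

n(K2Cr2O7) = 0.09790 x 0.03413 = 0.003341 mol.
From the balanced equation, 1 mol K2Cr2O7 reacts with 6 mol Fe^2+, so n(Fe^2+) = 0.003341 x 6/1 = 0.02005 mol.
[Fe^2+] = 0.02005 / 0.01374 L = 1.46 M.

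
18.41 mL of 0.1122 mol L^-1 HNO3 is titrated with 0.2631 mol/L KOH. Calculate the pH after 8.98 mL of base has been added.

n(acid) = 0.1122 x 0.01841 = 0.002066 mol; n(KOH) added = 0.2631 x 0.008980 = 0.002363 mol.
Base is in excess by 0.002363 - 0.002066 = 0.0002970 mol in a total volume of 0.02739 L.
[OH^-] = 0.0002970/0.02739 = 0.01084 M, so pOH = 1.96 and pH = 14.00 - 1.96 = 12.04.

12.04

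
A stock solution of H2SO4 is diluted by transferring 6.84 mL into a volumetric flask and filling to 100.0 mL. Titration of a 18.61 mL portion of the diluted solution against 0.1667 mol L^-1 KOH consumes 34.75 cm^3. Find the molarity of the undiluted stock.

n(KOH) = 0.1667 x 0.03475 = 0.005793 mol.
n(H2SO4) in the aliquot = 0.005793 x 1/2 = 0.002896 mol.
[diluted H2SO4] = 0.002896 / 0.01861 = 0.1556 M.
Dilution factor = 100.0/6.840 = 14.62, so [stock] = 0.1556 x 14.62 = 2.28 M.

2.28 M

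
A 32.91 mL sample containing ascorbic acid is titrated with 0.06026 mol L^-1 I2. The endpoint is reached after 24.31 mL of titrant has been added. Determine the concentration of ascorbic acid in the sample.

n(I2) = 0.06026 x 0.02431 = 0.001465 mol.
From the balanced equation, 1 mol I2 reacts with 1 mol ascorbic acid, so n(ascorbic acid) = 0.001465 x 1/1 = 0.001465 mol.
[ascorbic acid] = 0.001465 / 0.03291 L = 0.0445 M.

0.0445 M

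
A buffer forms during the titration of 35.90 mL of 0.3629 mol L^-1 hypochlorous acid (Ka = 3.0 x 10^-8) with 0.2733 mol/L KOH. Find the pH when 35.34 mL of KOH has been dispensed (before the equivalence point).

Initial n(HClO) = 0.3629 x 0.03590 = 0.01303 mol.
n(KOH) added = 0.2733 x 0.03534 = 0.009658 mol, converting that many moles of HClO to ClO-.
Remaining n(HClO) = 0.003370 mol; n(ClO-) = 0.009658 mol.
By Henderson-Hasselbalch, pH = pKa + log([A^-]/[HA]) = 7.52 + log(0.009658/0.003370) = 7.52 + (+0.46) = 7.98.

7.98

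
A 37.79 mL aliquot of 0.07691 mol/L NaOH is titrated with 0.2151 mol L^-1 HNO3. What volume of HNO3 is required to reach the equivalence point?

n(NaOH) = 0.07691 mol/L x 0.03779 L = 0.002906 mol.
At equivalence n(HNO3) = n(NaOH) = 0.002906 mol.
V(HNO3) = 0.002906 / 0.2151 = 0.01351 L = 13.5 mL.

13.5 mL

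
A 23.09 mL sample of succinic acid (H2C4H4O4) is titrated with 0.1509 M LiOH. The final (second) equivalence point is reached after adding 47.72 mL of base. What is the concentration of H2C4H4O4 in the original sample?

n(LiOH) = 0.1509 x 0.04772 = 0.007201 mol.
At the final (second) equivalence point, 2 mol OH^- react per mol H2C4H4O4, so n(H2C4H4O4) = 0.007201 / 2 = 0.003600 mol.
[H2C4H4O4] = 0.003600 / 0.02309 L = 0.156 M.

0.156 M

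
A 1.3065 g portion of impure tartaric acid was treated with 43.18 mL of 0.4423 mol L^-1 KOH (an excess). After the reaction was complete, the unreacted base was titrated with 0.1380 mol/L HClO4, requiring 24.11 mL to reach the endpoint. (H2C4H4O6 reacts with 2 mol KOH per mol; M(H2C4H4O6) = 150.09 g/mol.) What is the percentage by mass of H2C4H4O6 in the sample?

90.6%

Total n(KOH) added = 0.4423 x 0.04318 = 0.01910 mol.
n(HClO4) used = 0.1380 x 0.02411 = 0.003327 mol, which equals the excess n(KOH).
So n(KOH) consumed by the sample = 0.01910 - 0.003327 = 0.01577 mol.
n(H2C4H4O6) = 0.01577 / 2 = 0.007886 mol.
mass H2C4H4O6 = 0.007886 x 150.09 = 1.184 g, so %H2C4H4O6 = 1.184/1.3065 x 100 = 90.6%.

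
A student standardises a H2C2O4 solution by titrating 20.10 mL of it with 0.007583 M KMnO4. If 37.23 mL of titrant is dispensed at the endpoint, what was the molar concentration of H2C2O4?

0.0351 M

n(KMnO4) = 0.007583 x 0.03723 = 0.0002823 mol.
From the balanced equation, 2 mol KMnO4 reacts with 5 mol H2C2O4, so n(H2C2O4) = 0.0002823 x 5/2 = 0.0007058 mol.
[H2C2O4] = 0.0007058 / 0.02010 L = 0.0351 M.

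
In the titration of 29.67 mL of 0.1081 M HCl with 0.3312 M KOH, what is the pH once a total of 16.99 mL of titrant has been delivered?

n(acid) = 0.1081 x 0.02967 = 0.003207 mol; n(KOH) added = 0.3312 x 0.01699 = 0.005627 mol.
Base is in excess by 0.005627 - 0.003207 = 0.002420 mol in a total volume of 0.04666 L.
[OH^-] = 0.002420/0.04666 = 0.05186 M, so pOH = 1.29 and pH = 14.00 - 1.29 = 12.71.

12.71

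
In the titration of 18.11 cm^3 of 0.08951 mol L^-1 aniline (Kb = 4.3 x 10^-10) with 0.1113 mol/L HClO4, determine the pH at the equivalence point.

n(C6H5NH2) = 0.08951 x 0.01811 = 0.001621 mol; V(HClO4) at equivalence = 0.001621/0.1113 = 0.01456 L.
At equivalence the base is fully converted to C6H5NH3+; total volume = 0.03267 L, so [C6H5NH3+] = 0.001621/0.03267 = 0.04961 M.
Ka(C6H5NH3+) = Kw/Kb = 1.0e-14 / 4.3 x 10^-10 = 2.33e-5.
[H^+] = sqrt(Ka x [C6H5NH3+]) = sqrt(2.33e-5 x 0.04961) = 0.00107 M.
pH = -log(0.00107) = 2.97.

2.97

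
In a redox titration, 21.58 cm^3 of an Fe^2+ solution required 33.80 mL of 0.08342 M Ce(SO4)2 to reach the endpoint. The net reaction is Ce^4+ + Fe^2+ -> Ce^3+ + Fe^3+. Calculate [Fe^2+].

n(Ce(SO4)2) = 0.08342 x 0.03380 = 0.002820 mol.
From the balanced equation, 1 mol Ce(SO4)2 reacts with 1 mol Fe^2+, so n(Fe^2+) = 0.002820 x 1/1 = 0.002820 mol.
[Fe^2+] = 0.002820 / 0.02158 L = 0.131 M.

0.131 M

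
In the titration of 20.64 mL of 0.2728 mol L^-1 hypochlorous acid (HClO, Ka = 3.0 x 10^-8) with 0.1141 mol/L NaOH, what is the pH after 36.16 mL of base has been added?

Initial n(HClO) = 0.2728 x 0.02064 = 0.005631 mol.
n(NaOH) added = 0.1141 x 0.03616 = 0.004126 mol, converting that many moles of HClO to ClO-.
Remaining n(HClO) = 0.001505 mol; n(ClO-) = 0.004126 mol.
By Henderson-Hasselbalch, pH = pKa + log([A^-]/[HA]) = 7.52 + log(0.004126/0.001505) = 7.52 + (+0.44) = 7.96.

7.96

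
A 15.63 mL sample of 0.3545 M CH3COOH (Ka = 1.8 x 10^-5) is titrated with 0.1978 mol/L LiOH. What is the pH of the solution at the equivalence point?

n(CH3COOH) = 0.3545 x 0.01563 = 0.005541 mol; V(LiOH) at equivalence = 0.005541/0.1978 = 0.02801 L.
At equivalence all the acid is converted to CH3COO-; total volume = 0.01563 + 0.02801 = 0.04364 L, so [CH3COO-] = 0.005541/0.04364 = 0.1270 M.
Kb = Kw/Ka = 1.0e-14 / 1.8 x 10^-5 = 5.56e-10.
[OH^-] = sqrt(Kb x [CH3COO-]) = sqrt(5.56e-10 x 0.1270) = 8.40e-6 M.
pOH = 5.08, so pH = 14.00 - 5.08 = 8.92.

8.92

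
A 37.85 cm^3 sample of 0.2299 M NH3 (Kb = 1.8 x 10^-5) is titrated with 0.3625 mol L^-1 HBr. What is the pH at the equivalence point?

5.05

n(NH3) = 0.2299 x 0.03785 = 0.008702 mol; V(HBr) at equivalence = 0.008702/0.3625 = 0.02400 L.
At equivalence the base is fully converted to NH4+; total volume = 0.06185 L, so [NH4+] = 0.008702/0.06185 = 0.1407 M.
Ka(NH4+) = Kw/Kb = 1.0e-14 / 1.8 x 10^-5 = 5.56e-10.
[H^+] = sqrt(Ka x [NH4+]) = sqrt(5.56e-10 x 0.1407) = 8.84e-6 M.
pH = -log(8.84e-6) = 5.05.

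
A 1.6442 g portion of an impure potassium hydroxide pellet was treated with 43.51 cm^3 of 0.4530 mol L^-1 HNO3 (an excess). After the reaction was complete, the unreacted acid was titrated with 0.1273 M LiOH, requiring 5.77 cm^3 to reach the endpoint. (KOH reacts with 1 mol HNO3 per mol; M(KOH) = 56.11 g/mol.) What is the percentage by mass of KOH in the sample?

Total n(HNO3) added = 0.4530 x 0.04351 = 0.01971 mol.
n(LiOH) used = 0.1273 x 0.005770 = 0.0007345 mol, which equals the excess n(HNO3).
So n(HNO3) consumed by the sample = 0.01971 - 0.0007345 = 0.01898 mol.
n(KOH) = 0.01898 / 1 = 0.01898 mol.
mass KOH = 0.01898 x 56.11 = 1.065 g, so %KOH = 1.065/1.6442 x 100 = 64.8%.

64.8%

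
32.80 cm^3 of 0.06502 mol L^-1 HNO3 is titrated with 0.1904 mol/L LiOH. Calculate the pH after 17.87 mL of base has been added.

12.40

n(acid) = 0.06502 x 0.03280 = 0.002133 mol; n(LiOH) added = 0.1904 x 0.01787 = 0.003402 mol.
Base is in excess by 0.003402 - 0.002133 = 0.001270 mol in a total volume of 0.05067 L.
[OH^-] = 0.001270/0.05067 = 0.02506 M, so pOH = 1.60 and pH = 14.00 - 1.60 = 12.40.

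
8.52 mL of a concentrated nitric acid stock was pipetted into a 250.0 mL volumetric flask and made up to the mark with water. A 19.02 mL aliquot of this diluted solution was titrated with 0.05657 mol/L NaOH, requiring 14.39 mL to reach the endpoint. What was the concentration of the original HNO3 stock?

n(NaOH) = 0.05657 x 0.01439 = 0.0008140 mol.
n(HNO3) in the aliquot = 0.0008140 mol.
[diluted HNO3] = 0.0008140 / 0.01902 = 0.04280 M.
Dilution factor = 250.0/8.520 = 29.34, so [stock] = 0.04280 x 29.34 = 1.26 M.

1.26 M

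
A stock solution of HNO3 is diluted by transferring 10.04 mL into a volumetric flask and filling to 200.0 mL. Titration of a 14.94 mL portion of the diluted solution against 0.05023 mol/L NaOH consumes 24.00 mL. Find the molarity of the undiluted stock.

1.61 M

n(NaOH) = 0.05023 x 0.02400 = 0.001206 mol.
n(HNO3) in the aliquot = 0.001206 mol.
[diluted HNO3] = 0.001206 / 0.01494 = 0.08069 M.
Dilution factor = 200.0/10.04 = 19.92, so [stock] = 0.08069 x 19.92 = 1.61 M.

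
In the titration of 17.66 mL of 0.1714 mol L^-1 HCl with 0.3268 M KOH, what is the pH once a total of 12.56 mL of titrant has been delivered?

n(acid) = 0.1714 x 0.01766 = 0.003027 mol; n(KOH) added = 0.3268 x 0.01256 = 0.004105 mol.
Base is in excess by 0.004105 - 0.003027 = 0.001078 mol in a total volume of 0.03022 L.
[OH^-] = 0.001078/0.03022 = 0.03566 M, so pOH = 1.45 and pH = 14.00 - 1.45 = 12.55.

12.55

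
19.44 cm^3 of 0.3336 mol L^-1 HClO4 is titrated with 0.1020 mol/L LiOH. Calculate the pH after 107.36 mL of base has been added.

12.55

n(acid) = 0.3336 x 0.01944 = 0.006485 mol; n(LiOH) added = 0.1020 x 0.1074 = 0.01095 mol.
Base is in excess by 0.01095 - 0.006485 = 0.004466 mol in a total volume of 0.1268 L.
[OH^-] = 0.004466/0.1268 = 0.03522 M, so pOH = 1.45 and pH = 14.00 - 1.45 = 12.55.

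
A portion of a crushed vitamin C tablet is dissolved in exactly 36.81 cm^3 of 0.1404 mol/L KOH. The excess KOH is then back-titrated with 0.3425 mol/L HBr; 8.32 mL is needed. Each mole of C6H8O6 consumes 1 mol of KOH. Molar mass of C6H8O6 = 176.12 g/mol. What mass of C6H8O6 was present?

Total n(KOH) added = 0.1404 x 0.03681 = 0.005168 mol.
n(HBr) used = 0.3425 x 0.008320 = 0.002850 mol, which equals the excess n(KOH).
So n(KOH) consumed by the sample = 0.005168 - 0.002850 = 0.002319 mol.
n(C6H8O6) = 0.002319 / 1 = 0.002319 mol.
mass = 0.002319 mol x 176.12 g/mol = 0.408 g.

0.408 g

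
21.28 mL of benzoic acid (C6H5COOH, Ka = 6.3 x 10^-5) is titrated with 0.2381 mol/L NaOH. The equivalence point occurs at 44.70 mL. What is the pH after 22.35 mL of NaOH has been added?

22.35 mL is exactly half the equivalence volume (44.70/2), i.e. the half-equivalence point.
There, n(HA) = n(A^-), so pH = pKa = -log(6.3 x 10^-5) = 4.20.

4.20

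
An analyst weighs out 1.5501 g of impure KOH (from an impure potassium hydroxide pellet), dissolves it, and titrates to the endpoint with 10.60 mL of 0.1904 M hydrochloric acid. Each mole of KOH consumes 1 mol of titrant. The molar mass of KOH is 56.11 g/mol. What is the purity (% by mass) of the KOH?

n(HCl) = 0.1904 x 0.01060 = 0.002018 mol.
n(KOH) = 0.002018 / 1 = 0.002018 mol.
mass of KOH = 0.002018 x 56.11 = 0.1132 g.
% purity = 0.1132 / 1.5501 x 100 = 7.31%.

7.31%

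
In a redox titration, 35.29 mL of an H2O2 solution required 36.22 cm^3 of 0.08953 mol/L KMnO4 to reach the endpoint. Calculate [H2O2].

n(KMnO4) = 0.08953 x 0.03622 = 0.003243 mol.
From the balanced equation, 2 mol KMnO4 reacts with 5 mol H2O2, so n(H2O2) = 0.003243 x 5/2 = 0.008107 mol.
[H2O2] = 0.008107 / 0.03529 L = 0.230 M.

0.230 M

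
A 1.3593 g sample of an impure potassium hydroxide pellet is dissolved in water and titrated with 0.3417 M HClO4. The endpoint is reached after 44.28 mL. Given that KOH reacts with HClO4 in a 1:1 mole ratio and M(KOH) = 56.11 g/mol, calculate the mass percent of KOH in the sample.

n(HClO4) = 0.3417 x 0.04428 = 0.01513 mol.
n(KOH) = 0.01513 / 1 = 0.01513 mol.
mass of KOH = 0.01513 x 56.11 = 0.8490 g.
% purity = 0.8490 / 1.3593 x 100 = 62.5%.

62.5%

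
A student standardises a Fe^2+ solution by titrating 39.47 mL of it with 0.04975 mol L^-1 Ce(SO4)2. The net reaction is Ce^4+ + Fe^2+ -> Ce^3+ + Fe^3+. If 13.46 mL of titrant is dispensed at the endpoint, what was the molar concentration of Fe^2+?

n(Ce(SO4)2) = 0.04975 x 0.01346 = 0.0006696 mol.
From the balanced equation, 1 mol Ce(SO4)2 reacts with 1 mol Fe^2+, so n(Fe^2+) = 0.0006696 x 1/1 = 0.0006696 mol.
[Fe^2+] = 0.0006696 / 0.03947 L = 0.0170 M.

0.0170 M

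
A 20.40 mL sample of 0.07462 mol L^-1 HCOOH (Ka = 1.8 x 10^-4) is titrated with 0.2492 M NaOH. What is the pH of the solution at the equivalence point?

8.25

n(HCOOH) = 0.07462 x 0.02040 = 0.001522 mol; V(NaOH) at equivalence = 0.001522/0.2492 = 0.006109 L.
At equivalence all the acid is converted to HCOO-; total volume = 0.02040 + 0.006109 = 0.02651 L, so [HCOO-] = 0.001522/0.02651 = 0.05742 M.
Kb = Kw/Ka = 1.0e-14 / 1.8 x 10^-4 = 5.56e-11.
[OH^-] = sqrt(Kb x [HCOO-]) = sqrt(5.56e-11 x 0.05742) = 1.79e-6 M.
pOH = 5.75, so pH = 14.00 - 5.75 = 8.25.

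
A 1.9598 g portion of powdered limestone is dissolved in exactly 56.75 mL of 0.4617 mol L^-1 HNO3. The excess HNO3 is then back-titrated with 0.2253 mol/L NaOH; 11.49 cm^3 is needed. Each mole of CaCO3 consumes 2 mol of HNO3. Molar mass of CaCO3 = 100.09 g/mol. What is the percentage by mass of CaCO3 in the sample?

60.3%

Total n(HNO3) added = 0.4617 x 0.05675 = 0.02620 mol.
n(NaOH) used = 0.2253 x 0.01149 = 0.002589 mol, which equals the excess n(HNO3).
So n(HNO3) consumed by the sample = 0.02620 - 0.002589 = 0.02361 mol.
n(CaCO3) = 0.02361 / 2 = 0.01181 mol.
mass CaCO3 = 0.01181 x 100.09 = 1.182 g, so %CaCO3 = 1.182/1.9598 x 100 = 60.3%.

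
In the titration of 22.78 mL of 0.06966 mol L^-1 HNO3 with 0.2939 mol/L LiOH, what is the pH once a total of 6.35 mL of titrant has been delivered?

11.98

n(acid) = 0.06966 x 0.02278 = 0.001587 mol; n(LiOH) added = 0.2939 x 0.006350 = 0.001866 mol.
Base is in excess by 0.001866 - 0.001587 = 0.0002794 mol in a total volume of 0.02913 L.
[OH^-] = 0.0002794/0.02913 = 0.009592 M, so pOH = 2.02 and pH = 14.00 - 2.02 = 11.98.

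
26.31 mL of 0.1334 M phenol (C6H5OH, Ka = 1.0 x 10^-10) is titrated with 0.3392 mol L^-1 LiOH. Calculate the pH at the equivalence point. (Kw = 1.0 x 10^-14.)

11.49

n(C6H5OH) = 0.1334 x 0.02631 = 0.003510 mol; V(LiOH) at equivalence = 0.003510/0.3392 = 0.01035 L.
At equivalence all the acid is converted to C6H5O-; total volume = 0.02631 + 0.01035 = 0.03666 L, so [C6H5O-] = 0.003510/0.03666 = 0.09575 M.
Kb = Kw/Ka = 1.0e-14 / 1.0 x 10^-10 = 0.000100.
[OH^-] = sqrt(Kb x [C6H5O-]) = sqrt(0.000100 x 0.09575) = 0.00309 M.
pOH = 2.51, so pH = 14.00 - 2.51 = 11.49.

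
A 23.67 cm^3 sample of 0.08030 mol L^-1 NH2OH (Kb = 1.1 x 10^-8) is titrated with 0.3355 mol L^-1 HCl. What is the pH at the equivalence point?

n(NH2OH) = 0.08030 x 0.02367 = 0.001901 mol; V(HCl) at equivalence = 0.001901/0.3355 = 0.005665 L.
At equivalence the base is fully converted to NH3OH+; total volume = 0.02934 L, so [NH3OH+] = 0.001901/0.02934 = 0.06479 M.
Ka(NH3OH+) = Kw/Kb = 1.0e-14 / 1.1 x 10^-8 = 9.09e-7.
[H^+] = sqrt(Ka x [NH3OH+]) = sqrt(9.09e-7 x 0.06479) = 0.000243 M.
pH = -log(0.000243) = 3.61.

3.61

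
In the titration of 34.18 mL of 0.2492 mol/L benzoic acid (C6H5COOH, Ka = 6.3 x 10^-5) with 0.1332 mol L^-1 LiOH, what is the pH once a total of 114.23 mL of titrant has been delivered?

n(acid) = 0.2492 x 0.03418 = 0.008518 mol; n(LiOH) added = 0.1332 x 0.1142 = 0.01522 mol.
Base is in excess by 0.01522 - 0.008518 = 0.006698 mol in a total volume of 0.1484 L.
[OH^-] = 0.006698/0.1484 = 0.04513 M, so pOH = 1.35 and pH = 14.00 - 1.35 = 12.65.

12.65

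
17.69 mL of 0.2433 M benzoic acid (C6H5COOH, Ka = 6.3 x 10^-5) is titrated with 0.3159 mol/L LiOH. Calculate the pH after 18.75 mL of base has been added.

n(acid) = 0.2433 x 0.01769 = 0.004304 mol; n(LiOH) added = 0.3159 x 0.01875 = 0.005923 mol.
Base is in excess by 0.005923 - 0.004304 = 0.001619 mol in a total volume of 0.03644 L.
[OH^-] = 0.001619/0.03644 = 0.04443 M, so pOH = 1.35 and pH = 14.00 - 1.35 = 12.65.

12.65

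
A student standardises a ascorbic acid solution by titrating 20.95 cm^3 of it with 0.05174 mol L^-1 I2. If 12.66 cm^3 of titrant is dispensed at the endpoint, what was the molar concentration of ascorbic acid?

n(I2) = 0.05174 x 0.01266 = 0.0006550 mol.
From the balanced equation, 1 mol I2 reacts with 1 mol ascorbic acid, so n(ascorbic acid) = 0.0006550 x 1/1 = 0.0006550 mol.
[ascorbic acid] = 0.0006550 / 0.02095 L = 0.0313 M.

0.0313 M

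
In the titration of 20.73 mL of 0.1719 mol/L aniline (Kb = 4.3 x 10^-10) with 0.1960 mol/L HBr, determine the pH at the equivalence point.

n(C6H5NH2) = 0.1719 x 0.02073 = 0.003563 mol; V(HBr) at equivalence = 0.003563/0.1960 = 0.01818 L.
At equivalence the base is fully converted to C6H5NH3+; total volume = 0.03891 L, so [C6H5NH3+] = 0.003563/0.03891 = 0.09158 M.
Ka(C6H5NH3+) = Kw/Kb = 1.0e-14 / 4.3 x 10^-10 = 2.33e-5.
[H^+] = sqrt(Ka x [C6H5NH3+]) = sqrt(2.33e-5 x 0.09158) = 0.00146 M.
pH = -log(0.00146) = 2.84.

2.84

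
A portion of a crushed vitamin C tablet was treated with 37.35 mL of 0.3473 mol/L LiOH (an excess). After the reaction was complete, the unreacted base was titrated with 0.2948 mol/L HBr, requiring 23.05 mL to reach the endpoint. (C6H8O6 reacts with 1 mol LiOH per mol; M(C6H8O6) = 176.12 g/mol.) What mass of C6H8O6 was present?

1.09 g

Total n(LiOH) added = 0.3473 x 0.03735 = 0.01297 mol.
n(HBr) used = 0.2948 x 0.02305 = 0.006795 mol, which equals the excess n(LiOH).
So n(LiOH) consumed by the sample = 0.01297 - 0.006795 = 0.006177 mol.
n(C6H8O6) = 0.006177 / 1 = 0.006177 mol.
mass = 0.006177 mol x 176.12 g/mol = 1.09 g.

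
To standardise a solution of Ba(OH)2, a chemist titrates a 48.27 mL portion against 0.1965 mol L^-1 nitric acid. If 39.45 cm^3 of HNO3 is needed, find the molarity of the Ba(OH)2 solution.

n(HNO3) delivered = 0.1965 x 0.03945 = 0.007752 mol.
The reaction is 1 Ba(OH)2 + 2 HNO3, so n(Ba(OH)2) = 0.007752 x 1/2 = 0.003876 mol.
[Ba(OH)2] = 0.003876 mol / 0.04827 L = 0.0803 M.

0.0803 M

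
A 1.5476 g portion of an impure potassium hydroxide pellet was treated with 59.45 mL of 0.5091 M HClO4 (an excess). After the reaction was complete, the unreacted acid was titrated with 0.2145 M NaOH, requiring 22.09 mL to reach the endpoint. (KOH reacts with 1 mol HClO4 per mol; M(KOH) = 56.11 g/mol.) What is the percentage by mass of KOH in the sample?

Total n(HClO4) added = 0.5091 x 0.05945 = 0.03027 mol.
n(NaOH) used = 0.2145 x 0.02209 = 0.004738 mol, which equals the excess n(HClO4).
So n(HClO4) consumed by the sample = 0.03027 - 0.004738 = 0.02553 mol.
n(KOH) = 0.02553 / 1 = 0.02553 mol.
mass KOH = 0.02553 x 56.11 = 1.432 g, so %KOH = 1.432/1.5476 x 100 = 92.6%.

92.6%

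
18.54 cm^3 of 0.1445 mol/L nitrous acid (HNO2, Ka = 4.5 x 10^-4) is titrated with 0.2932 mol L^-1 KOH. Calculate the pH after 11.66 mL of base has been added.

n(acid) = 0.1445 x 0.01854 = 0.002679 mol; n(KOH) added = 0.2932 x 0.01166 = 0.003419 mol.
Base is in excess by 0.003419 - 0.002679 = 0.0007397 mol in a total volume of 0.03020 L.
[OH^-] = 0.0007397/0.03020 = 0.02449 M, so pOH = 1.61 and pH = 14.00 - 1.61 = 12.39.

12.39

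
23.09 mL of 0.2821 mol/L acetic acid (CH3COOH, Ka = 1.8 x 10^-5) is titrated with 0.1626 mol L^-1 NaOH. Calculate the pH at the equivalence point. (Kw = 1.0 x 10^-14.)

n(CH3COOH) = 0.2821 x 0.02309 = 0.006514 mol; V(NaOH) at equivalence = 0.006514/0.1626 = 0.04006 L.
At equivalence all the acid is converted to CH3COO-; total volume = 0.02309 + 0.04006 = 0.06315 L, so [CH3COO-] = 0.006514/0.06315 = 0.1031 M.
Kb = Kw/Ka = 1.0e-14 / 1.8 x 10^-5 = 5.56e-10.
[OH^-] = sqrt(Kb x [CH3COO-]) = sqrt(5.56e-10 x 0.1031) = 7.57e-6 M.
pOH = 5.12, so pH = 14.00 - 5.12 = 8.88.

8.88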